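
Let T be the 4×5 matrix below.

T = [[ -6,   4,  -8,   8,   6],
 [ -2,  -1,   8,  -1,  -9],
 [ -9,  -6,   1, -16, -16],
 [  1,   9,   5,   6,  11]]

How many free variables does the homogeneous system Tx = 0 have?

1

Row reduce to echelon form.
R2 ← R2 − (1/3)·R1: [0, -7/3, 32/3, -11/3, -11]
R3 ← R3 − (3/2)·R1: [0, -12, 13, -28, -25]
R4 ← R4 + (1/6)·R1: [0, 29/3, 11/3, 22/3, 12]
R3 ← R3 − (36/7)·R2: [0, 0, -293/7, -64/7, 221/7]
R4 ← R4 + (29/7)·R2: [0, 0, 335/7, -55/7, -235/7]
R4 ← R4 + (335/293)·R3: [0, 0, 0, -5365/293, 740/293]
4 nonzero rows, so rank(T) = 4.
T has 5 columns; by rank–nullity, nullity = 5 − 4 = 1.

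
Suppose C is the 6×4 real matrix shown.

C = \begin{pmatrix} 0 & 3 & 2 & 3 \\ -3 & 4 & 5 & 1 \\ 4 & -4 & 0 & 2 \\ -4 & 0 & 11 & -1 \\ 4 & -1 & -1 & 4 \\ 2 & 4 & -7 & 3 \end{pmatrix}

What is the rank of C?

4

Row reduce to echelon form.
Swap R1 ↔ R2
R3 ← R3 + (4/3)·R1: [0, 4/3, 20/3, 10/3]
R4 ← R4 − (4/3)·R1: [0, -16/3, 13/3, -7/3]
R5 ← R5 + (4/3)·R1: [0, 13/3, 17/3, 16/3]
R6 ← R6 + (2/3)·R1: [0, 20/3, -11/3, 11/3]
R3 ← R3 − (4/9)·R2: [0, 0, 52/9, 2]
R4 ← R4 + (16/9)·R2: [0, 0, 71/9, 3]
R5 ← R5 − (13/9)·R2: [0, 0, 25/9, 1]
R6 ← R6 − (20/9)·R2: [0, 0, -73/9, -3]
R4 ← R4 − (71/52)·R3: [0, 0, 0, 7/26]
R5 ← R5 − (25/52)·R3: [0, 0, 0, 1/26]
R6 ← R6 + (73/52)·R3: [0, 0, 0, -5/26]
R5 ← R5 − (1/7)·R4: [0, 0, 0, 0]
R6 ← R6 + (5/7)·R4: [0, 0, 0, 0]
Echelon form has 4 nonzero rows, so rank(C) = 4.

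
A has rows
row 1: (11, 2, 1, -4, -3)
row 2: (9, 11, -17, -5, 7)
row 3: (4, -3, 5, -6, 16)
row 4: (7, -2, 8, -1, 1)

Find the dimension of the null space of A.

1

Row reduce to echelon form.
R2 ← R2 − (9/11)·R1: [0, 103/11, -196/11, -19/11, 104/11]
R3 ← R3 − (4/11)·R1: [0, -41/11, 51/11, -50/11, 188/11]
R4 ← R4 − (7/11)·R1: [0, -36/11, 81/11, 17/11, 32/11]
R3 ← R3 + (41/103)·R2: [0, 0, -253/103, -539/103, 2148/103]
R4 ← R4 + (36/103)·R2: [0, 0, 117/103, 97/103, 640/103]
R4 ← R4 + (117/253)·R3: [0, 0, 0, -34/23, 4012/253]
4 nonzero rows, so rank(A) = 4.
A has 5 columns; by rank–nullity, nullity = 5 − 4 = 1.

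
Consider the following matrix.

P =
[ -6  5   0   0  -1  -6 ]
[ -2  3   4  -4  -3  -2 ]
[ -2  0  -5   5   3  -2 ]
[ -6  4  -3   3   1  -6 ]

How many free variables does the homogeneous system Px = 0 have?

4

Row reduce to echelon form.
R2 ← R2 − (1/3)·R1: [0, 4/3, 4, -4, -8/3, 0]
R3 ← R3 − (1/3)·R1: [0, -5/3, -5, 5, 10/3, 0]
R4 ← R4 − R1: [0, -1, -3, 3, 2, 0]
R3 ← R3 + (5/4)·R2: [0, 0, 0, 0, 0, 0]
R4 ← R4 + (3/4)·R2: [0, 0, 0, 0, 0, 0]
2 nonzero rows, so rank(P) = 2.
P has 6 columns; by rank–nullity, nullity = 6 − 2 = 4.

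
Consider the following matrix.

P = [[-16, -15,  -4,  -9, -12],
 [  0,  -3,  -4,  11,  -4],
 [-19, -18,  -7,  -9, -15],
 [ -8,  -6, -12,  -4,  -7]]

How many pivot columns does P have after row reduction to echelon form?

3

Row reduce to echelon form.
R3 ← R3 − (19/16)·R1: [0, -3/16, -9/4, 27/16, -3/4]
R4 ← R4 − (1/2)·R1: [0, 3/2, -10, 1/2, -1]
R3 ← R3 − (1/16)·R2: [0, 0, -2, 1, -1/2]
R4 ← R4 + (1/2)·R2: [0, 0, -12, 6, -3]
R4 ← R4 − (6)·R3: [0, 0, 0, 0, 0]
Echelon form has 3 nonzero rows, so rank(P) = 3.
Each nonzero row contributes one pivot column: 3 pivot columns.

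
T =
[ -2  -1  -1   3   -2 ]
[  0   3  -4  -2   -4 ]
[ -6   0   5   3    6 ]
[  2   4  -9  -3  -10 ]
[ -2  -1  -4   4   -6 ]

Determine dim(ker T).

Row reduce to echelon form.
R3 ← R3 − (3)·R1: [0, 3, 8, -6, 12]
R4 ← R4 + R1: [0, 3, -10, 0, -12]
R5 ← R5 − R1: [0, 0, -3, 1, -4]
R3 ← R3 − R2: [0, 0, 12, -4, 16]
R4 ← R4 − R2: [0, 0, -6, 2, -8]
R4 ← R4 + (1/2)·R3: [0, 0, 0, 0, 0]
R5 ← R5 + (1/4)·R3: [0, 0, 0, 0, 0]
3 nonzero rows, so rank(T) = 3.
T has 5 columns; by rank–nullity, nullity = 5 − 3 = 2.

2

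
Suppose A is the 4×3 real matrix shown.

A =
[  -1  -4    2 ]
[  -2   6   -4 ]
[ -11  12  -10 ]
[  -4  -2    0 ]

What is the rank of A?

Row reduce to echelon form.
R2 ← R2 − (2)·R1: [0, 14, -8]
R3 ← R3 − (11)·R1: [0, 56, -32]
R4 ← R4 − (4)·R1: [0, 14, -8]
R3 ← R3 − (4)·R2: [0, 0, 0]
R4 ← R4 − R2: [0, 0, 0]
Echelon form has 2 nonzero rows, so rank(A) = 2.

2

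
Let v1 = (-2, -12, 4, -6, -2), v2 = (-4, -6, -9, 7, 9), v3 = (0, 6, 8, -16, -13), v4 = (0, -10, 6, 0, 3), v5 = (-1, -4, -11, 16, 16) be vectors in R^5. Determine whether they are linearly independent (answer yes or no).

yes

Form the matrix with these vectors as rows and row reduce.
R2 ← R2 − (2)·R1: [0, 18, -17, 19, 13]
R5 ← R5 − (1/2)·R1: [0, 2, -13, 19, 17]
R3 ← R3 − (1/3)·R2: [0, 0, 41/3, -67/3, -52/3]
R4 ← R4 + (5/9)·R2: [0, 0, -31/9, 95/9, 92/9]
R5 ← R5 − (1/9)·R2: [0, 0, -100/9, 152/9, 140/9]
R4 ← R4 + (31/123)·R3: [0, 0, 0, 202/41, 240/41]
R5 ← R5 + (100/123)·R3: [0, 0, 0, -52/41, 60/41]
R5 ← R5 + (26/101)·R4: [0, 0, 0, 0, 300/101]
5 nonzero rows, so the 5 vectors span a space of dimension 5.
Since 5 = 5, the vectors are linearly independent.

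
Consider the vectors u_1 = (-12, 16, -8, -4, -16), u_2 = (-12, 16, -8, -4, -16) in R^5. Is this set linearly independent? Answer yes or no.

no

Form the matrix with these vectors as rows and row reduce.
R2 ← R2 − R1: [0, 0, 0, 0, 0]
1 nonzero row, so the 2 vectors span a space of dimension 1.
Since 1 < 2, the vectors are linearly dependent.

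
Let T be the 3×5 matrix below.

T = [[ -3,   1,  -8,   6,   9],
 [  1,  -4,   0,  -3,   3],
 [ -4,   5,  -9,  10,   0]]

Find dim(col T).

3

Row reduce to echelon form.
R2 ← R2 + (1/3)·R1: [0, -11/3, -8/3, -1, 6]
R3 ← R3 − (4/3)·R1: [0, 11/3, 5/3, 2, -12]
R3 ← R3 + R2: [0, 0, -1, 1, -6]
Echelon form has 3 nonzero rows, so rank(T) = 3.
The column space has dimension equal to the rank: 3.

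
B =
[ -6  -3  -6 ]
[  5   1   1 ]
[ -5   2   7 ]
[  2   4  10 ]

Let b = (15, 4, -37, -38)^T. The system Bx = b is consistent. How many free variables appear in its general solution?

1

Row reduce the augmented matrix [B | b].
R2 ← R2 + (5/6)·R1: [0, -3/2, -4, 33/2]
R3 ← R3 − (5/6)·R1: [0, 9/2, 12, -99/2]
R4 ← R4 + (1/3)·R1: [0, 3, 8, -33]
R3 ← R3 + (3)·R2: [0, 0, 0, 0]
R4 ← R4 + (2)·R2: [0, 0, 0, 0]
The echelon form has 2 nonzero rows, and every pivot lies in the first 3 columns, so rank(B) = rank([B|b]) = 2.
The system is consistent.
Free variables = (unknowns) − (rank) = 3 − 2 = 1.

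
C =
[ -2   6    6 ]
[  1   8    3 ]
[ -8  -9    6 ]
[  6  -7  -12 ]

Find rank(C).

Row reduce to echelon form.
R2 ← R2 + (1/2)·R1: [0, 11, 6]
R3 ← R3 − (4)·R1: [0, -33, -18]
R4 ← R4 + (3)·R1: [0, 11, 6]
R3 ← R3 + (3)·R2: [0, 0, 0]
R4 ← R4 − R2: [0, 0, 0]
Echelon form has 2 nonzero rows, so rank(C) = 2.

2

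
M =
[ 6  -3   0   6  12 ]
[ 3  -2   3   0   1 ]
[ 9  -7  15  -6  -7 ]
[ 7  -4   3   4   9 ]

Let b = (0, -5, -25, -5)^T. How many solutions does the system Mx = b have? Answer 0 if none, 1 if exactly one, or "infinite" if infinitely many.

Row reduce the augmented matrix [M | b].
R2 ← R2 − (1/2)·R1: [0, -1/2, 3, -3, -5, -5]
R3 ← R3 − (3/2)·R1: [0, -5/2, 15, -15, -25, -25]
R4 ← R4 − (7/6)·R1: [0, -1/2, 3, -3, -5, -5]
R3 ← R3 − (5)·R2: [0, 0, 0, 0, 0, 0]
R4 ← R4 − R2: [0, 0, 0, 0, 0, 0]
The echelon form has 2 nonzero rows, and every pivot lies in the first 5 columns, so rank(M) = rank([M|b]) = 2.
The system is consistent.
rank = 2 < 5 unknowns, so there are infinitely many solutions.

infinite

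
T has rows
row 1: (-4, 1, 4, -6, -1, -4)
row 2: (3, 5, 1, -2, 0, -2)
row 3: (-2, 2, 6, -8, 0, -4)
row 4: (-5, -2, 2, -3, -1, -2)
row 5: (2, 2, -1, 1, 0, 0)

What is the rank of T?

3

Row reduce to echelon form.
R2 ← R2 + (3/4)·R1: [0, 23/4, 4, -13/2, -3/4, -5]
R3 ← R3 − (1/2)·R1: [0, 3/2, 4, -5, 1/2, -2]
R4 ← R4 − (5/4)·R1: [0, -13/4, -3, 9/2, 1/4, 3]
R5 ← R5 + (1/2)·R1: [0, 5/2, 1, -2, -1/2, -2]
R3 ← R3 − (6/23)·R2: [0, 0, 68/23, -76/23, 16/23, -16/23]
R4 ← R4 + (13/23)·R2: [0, 0, -17/23, 19/23, -4/23, 4/23]
R5 ← R5 − (10/23)·R2: [0, 0, -17/23, 19/23, -4/23, 4/23]
R4 ← R4 + (1/4)·R3: [0, 0, 0, 0, 0, 0]
R5 ← R5 + (1/4)·R3: [0, 0, 0, 0, 0, 0]
Echelon form has 3 nonzero rows, so rank(T) = 3.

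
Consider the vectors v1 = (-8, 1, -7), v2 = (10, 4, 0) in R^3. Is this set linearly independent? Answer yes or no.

yes

Form the matrix with these vectors as rows and row reduce.
R2 ← R2 + (5/4)·R1: [0, 21/4, -35/4]
2 nonzero rows, so the 2 vectors span a space of dimension 2.
Since 2 = 2, the vectors are linearly independent.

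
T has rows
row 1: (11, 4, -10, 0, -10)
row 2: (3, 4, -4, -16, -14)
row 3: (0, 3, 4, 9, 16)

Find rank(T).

Row reduce to echelon form.
R2 ← R2 − (3/11)·R1: [0, 32/11, -14/11, -16, -124/11]
R3 ← R3 − (33/32)·R2: [0, 0, 85/16, 51/2, 221/8]
Echelon form has 3 nonzero rows, so rank(T) = 3.

3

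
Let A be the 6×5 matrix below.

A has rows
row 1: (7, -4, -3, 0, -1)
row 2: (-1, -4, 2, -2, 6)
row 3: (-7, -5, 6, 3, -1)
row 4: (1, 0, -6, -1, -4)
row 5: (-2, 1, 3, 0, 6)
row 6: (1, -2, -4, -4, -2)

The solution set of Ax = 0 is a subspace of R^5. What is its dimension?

0

Row reduce to echelon form.
R2 ← R2 + (1/7)·R1: [0, -32/7, 11/7, -2, 41/7]
R3 ← R3 + R1: [0, -9, 3, 3, -2]
R4 ← R4 − (1/7)·R1: [0, 4/7, -39/7, -1, -27/7]
R5 ← R5 + (2/7)·R1: [0, -1/7, 15/7, 0, 40/7]
R6 ← R6 − (1/7)·R1: [0, -10/7, -25/7, -4, -13/7]
R3 ← R3 − (63/32)·R2: [0, 0, -3/32, 111/16, -433/32]
R4 ← R4 + (1/8)·R2: [0, 0, -43/8, -5/4, -25/8]
R5 ← R5 − (1/32)·R2: [0, 0, 67/32, 1/16, 177/32]
R6 ← R6 − (5/16)·R2: [0, 0, -65/16, -27/8, -59/16]
R4 ← R4 − (172/3)·R3: [0, 0, 0, -399, 2318/3]
R5 ← R5 + (67/3)·R3: [0, 0, 0, 155, -890/3]
R6 ← R6 − (130/3)·R3: [0, 0, 0, -304, 1748/3]
R5 ← R5 + (155/399)·R4: [0, 0, 0, 0, 220/63]
R6 ← R6 − (16/21)·R4: [0, 0, 0, 0, -380/63]
R6 ← R6 + (19/11)·R5: [0, 0, 0, 0, 0]
5 nonzero rows, so rank(A) = 5.
A has 5 columns; by rank–nullity, nullity = 5 − 5 = 0.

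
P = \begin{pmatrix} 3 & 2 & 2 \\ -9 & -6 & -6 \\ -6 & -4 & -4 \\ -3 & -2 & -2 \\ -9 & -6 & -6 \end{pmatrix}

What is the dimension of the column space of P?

Row reduce to echelon form.
R2 ← R2 + (3)·R1: [0, 0, 0]
R3 ← R3 + (2)·R1: [0, 0, 0]
R4 ← R4 + R1: [0, 0, 0]
R5 ← R5 + (3)·R1: [0, 0, 0]
Echelon form has 1 nonzero row, so rank(P) = 1.
The column space has dimension equal to the rank: 1.

1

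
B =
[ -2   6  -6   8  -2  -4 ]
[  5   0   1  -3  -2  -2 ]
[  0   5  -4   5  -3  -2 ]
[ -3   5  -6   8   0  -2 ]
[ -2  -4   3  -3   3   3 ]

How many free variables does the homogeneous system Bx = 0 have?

2

Row reduce to echelon form.
R2 ← R2 + (5/2)·R1: [0, 15, -14, 17, -7, -12]
R4 ← R4 − (3/2)·R1: [0, -4, 3, -4, 3, 4]
R5 ← R5 − R1: [0, -10, 9, -11, 5, 7]
R3 ← R3 − (1/3)·R2: [0, 0, 2/3, -2/3, -2/3, 2]
R4 ← R4 + (4/15)·R2: [0, 0, -11/15, 8/15, 17/15, 4/5]
R5 ← R5 + (2/3)·R2: [0, 0, -1/3, 1/3, 1/3, -1]
R4 ← R4 + (11/10)·R3: [0, 0, 0, -1/5, 2/5, 3]
R5 ← R5 + (1/2)·R3: [0, 0, 0, 0, 0, 0]
4 nonzero rows, so rank(B) = 4.
B has 6 columns; by rank–nullity, nullity = 6 − 4 = 2.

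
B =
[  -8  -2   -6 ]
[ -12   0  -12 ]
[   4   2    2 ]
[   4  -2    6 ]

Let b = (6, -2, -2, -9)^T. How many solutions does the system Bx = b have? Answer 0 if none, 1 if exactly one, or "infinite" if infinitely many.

Row reduce the augmented matrix [B | b].
R2 ← R2 − (3/2)·R1: [0, 3, -3, -11]
R3 ← R3 + (1/2)·R1: [0, 1, -1, 1]
R4 ← R4 + (1/2)·R1: [0, -3, 3, -6]
R3 ← R3 − (1/3)·R2: [0, 0, 0, 14/3]
R4 ← R4 + R2: [0, 0, 0, -17]
R4 ← R4 + (51/14)·R3: [0, 0, 0, 0]
The echelon form has 3 nonzero rows; the last pivot sits in the augmented column, so rank(B) = 2 but rank([B|b]) = 3.
Since the ranks differ, the system is inconsistent.
It has no solutions.

0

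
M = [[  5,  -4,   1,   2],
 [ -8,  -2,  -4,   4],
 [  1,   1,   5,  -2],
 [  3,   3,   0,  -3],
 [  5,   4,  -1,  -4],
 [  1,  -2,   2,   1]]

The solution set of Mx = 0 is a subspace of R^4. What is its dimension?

1

Row reduce to echelon form.
R2 ← R2 + (8/5)·R1: [0, -42/5, -12/5, 36/5]
R3 ← R3 − (1/5)·R1: [0, 9/5, 24/5, -12/5]
R4 ← R4 − (3/5)·R1: [0, 27/5, -3/5, -21/5]
R5 ← R5 − R1: [0, 8, -2, -6]
R6 ← R6 − (1/5)·R1: [0, -6/5, 9/5, 3/5]
R3 ← R3 + (3/14)·R2: [0, 0, 30/7, -6/7]
R4 ← R4 + (9/14)·R2: [0, 0, -15/7, 3/7]
R5 ← R5 + (20/21)·R2: [0, 0, -30/7, 6/7]
R6 ← R6 − (1/7)·R2: [0, 0, 15/7, -3/7]
R4 ← R4 + (1/2)·R3: [0, 0, 0, 0]
R5 ← R5 + R3: [0, 0, 0, 0]
R6 ← R6 − (1/2)·R3: [0, 0, 0, 0]
3 nonzero rows, so rank(M) = 3.
M has 4 columns; by rank–nullity, nullity = 4 − 3 = 1.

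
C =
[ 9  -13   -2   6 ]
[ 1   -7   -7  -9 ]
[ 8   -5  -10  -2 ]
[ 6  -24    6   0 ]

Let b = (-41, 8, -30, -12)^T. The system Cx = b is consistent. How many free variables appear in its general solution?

0

Row reduce the augmented matrix [C | b].
R2 ← R2 − (1/9)·R1: [0, -50/9, -61/9, -29/3, 113/9]
R3 ← R3 − (8/9)·R1: [0, 59/9, -74/9, -22/3, 58/9]
R4 ← R4 − (2/3)·R1: [0, -46/3, 22/3, -4, 46/3]
R3 ← R3 + (59/50)·R2: [0, 0, -811/50, -937/50, 1063/50]
R4 ← R4 − (69/25)·R2: [0, 0, 651/25, 567/25, -483/25]
R4 ← R4 + (1302/811)·R3: [0, 0, 0, -6006/811, 12012/811]
The echelon form has 4 nonzero rows, and every pivot lies in the first 4 columns, so rank(C) = rank([C|b]) = 4.
The system is consistent.
Free variables = (unknowns) − (rank) = 4 − 4 = 0.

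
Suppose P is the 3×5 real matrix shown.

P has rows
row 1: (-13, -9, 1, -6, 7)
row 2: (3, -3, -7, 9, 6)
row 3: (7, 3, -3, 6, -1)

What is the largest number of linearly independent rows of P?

2

Row reduce to echelon form.
R2 ← R2 + (3/13)·R1: [0, -66/13, -88/13, 99/13, 99/13]
R3 ← R3 + (7/13)·R1: [0, -24/13, -32/13, 36/13, 36/13]
R3 ← R3 − (4/11)·R2: [0, 0, 0, 0, 0]
Echelon form has 2 nonzero rows, so rank(P) = 2.
The rank gives the maximum number of linearly independent rows: 2.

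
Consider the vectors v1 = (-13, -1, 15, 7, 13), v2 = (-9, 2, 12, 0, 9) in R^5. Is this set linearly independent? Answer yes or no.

yes

Form the matrix with these vectors as rows and row reduce.
R2 ← R2 − (9/13)·R1: [0, 35/13, 21/13, -63/13, 0]
2 nonzero rows, so the 2 vectors span a space of dimension 2.
Since 2 = 2, the vectors are linearly independent.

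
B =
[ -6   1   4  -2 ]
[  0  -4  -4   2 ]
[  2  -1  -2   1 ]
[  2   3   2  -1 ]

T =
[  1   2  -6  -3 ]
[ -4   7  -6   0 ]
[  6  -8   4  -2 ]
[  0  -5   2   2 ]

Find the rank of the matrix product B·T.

2

First compute BT:
[[ 14, -27,  42,   6],
 [ -8,  -6,  12,  12],
 [ -6,   8, -12,   0],
 [  2,  14, -24, -12]]
Now row reduce the product.
R2 ← R2 + (4/7)·R1: [0, -150/7, 36, 108/7]
R3 ← R3 + (3/7)·R1: [0, -25/7, 6, 18/7]
R4 ← R4 − (1/7)·R1: [0, 125/7, -30, -90/7]
R3 ← R3 − (1/6)·R2: [0, 0, 0, 0]
R4 ← R4 + (5/6)·R2: [0, 0, 0, 0]
2 nonzero rows, so rank(BT) = 2.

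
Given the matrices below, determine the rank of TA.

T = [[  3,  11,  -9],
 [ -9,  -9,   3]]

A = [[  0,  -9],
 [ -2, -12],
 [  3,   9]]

2

First compute TA:
[[-49, -240],
 [ 27, 216]]
Now row reduce the product.
R2 ← R2 + (27/49)·R1: [0, 4104/49]
2 nonzero rows, so rank(TA) = 2.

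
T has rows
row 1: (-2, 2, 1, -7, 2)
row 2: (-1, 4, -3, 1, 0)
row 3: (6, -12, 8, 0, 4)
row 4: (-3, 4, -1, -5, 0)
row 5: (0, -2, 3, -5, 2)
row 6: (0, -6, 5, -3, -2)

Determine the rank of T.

3

Row reduce to echelon form.
R2 ← R2 − (1/2)·R1: [0, 3, -7/2, 9/2, -1]
R3 ← R3 + (3)·R1: [0, -6, 11, -21, 10]
R4 ← R4 − (3/2)·R1: [0, 1, -5/2, 11/2, -3]
R3 ← R3 + (2)·R2: [0, 0, 4, -12, 8]
R4 ← R4 − (1/3)·R2: [0, 0, -4/3, 4, -8/3]
R5 ← R5 + (2/3)·R2: [0, 0, 2/3, -2, 4/3]
R6 ← R6 + (2)·R2: [0, 0, -2, 6, -4]
R4 ← R4 + (1/3)·R3: [0, 0, 0, 0, 0]
R5 ← R5 − (1/6)·R3: [0, 0, 0, 0, 0]
R6 ← R6 + (1/2)·R3: [0, 0, 0, 0, 0]
Echelon form has 3 nonzero rows, so rank(T) = 3.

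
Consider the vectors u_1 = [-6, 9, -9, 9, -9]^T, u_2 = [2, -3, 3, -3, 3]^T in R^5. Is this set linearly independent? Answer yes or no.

Form the matrix with these vectors as rows and row reduce.
R2 ← R2 + (1/3)·R1: [0, 0, 0, 0, 0]
1 nonzero row, so the 2 vectors span a space of dimension 1.
Since 1 < 2, the vectors are linearly dependent.

no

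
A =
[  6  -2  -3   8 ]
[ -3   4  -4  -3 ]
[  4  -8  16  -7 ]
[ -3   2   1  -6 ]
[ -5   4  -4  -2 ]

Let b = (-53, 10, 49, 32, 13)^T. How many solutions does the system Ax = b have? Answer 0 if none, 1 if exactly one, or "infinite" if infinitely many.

infinite

Row reduce the augmented matrix [A | b].
R2 ← R2 + (1/2)·R1: [0, 3, -11/2, 1, -33/2]
R3 ← R3 − (2/3)·R1: [0, -20/3, 18, -37/3, 253/3]
R4 ← R4 + (1/2)·R1: [0, 1, -1/2, -2, 11/2]
R5 ← R5 + (5/6)·R1: [0, 7/3, -13/2, 14/3, -187/6]
R3 ← R3 + (20/9)·R2: [0, 0, 52/9, -91/9, 143/3]
R4 ← R4 − (1/3)·R2: [0, 0, 4/3, -7/3, 11]
R5 ← R5 − (7/9)·R2: [0, 0, -20/9, 35/9, -55/3]
R4 ← R4 − (3/13)·R3: [0, 0, 0, 0, 0]
R5 ← R5 + (5/13)·R3: [0, 0, 0, 0, 0]
The echelon form has 3 nonzero rows, and every pivot lies in the first 4 columns, so rank(A) = rank([A|b]) = 3.
The system is consistent.
rank = 3 < 4 unknowns, so there are infinitely many solutions.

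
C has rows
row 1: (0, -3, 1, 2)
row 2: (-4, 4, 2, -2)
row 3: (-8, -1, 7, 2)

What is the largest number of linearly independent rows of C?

2

Row reduce to echelon form.
Swap R1 ↔ R2
R3 ← R3 − (2)·R1: [0, -9, 3, 6]
R3 ← R3 − (3)·R2: [0, 0, 0, 0]
Echelon form has 2 nonzero rows, so rank(C) = 2.
The rank gives the maximum number of linearly independent rows: 2.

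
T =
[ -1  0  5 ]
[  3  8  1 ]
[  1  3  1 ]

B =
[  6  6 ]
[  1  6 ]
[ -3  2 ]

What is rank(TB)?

First compute TB:
[[-21,   4],
 [ 23,  68],
 [  6,  26]]
Now row reduce the product.
R2 ← R2 + (23/21)·R1: [0, 1520/21]
R3 ← R3 + (2/7)·R1: [0, 190/7]
R3 ← R3 − (3/8)·R2: [0, 0]
2 nonzero rows, so rank(TB) = 2.

2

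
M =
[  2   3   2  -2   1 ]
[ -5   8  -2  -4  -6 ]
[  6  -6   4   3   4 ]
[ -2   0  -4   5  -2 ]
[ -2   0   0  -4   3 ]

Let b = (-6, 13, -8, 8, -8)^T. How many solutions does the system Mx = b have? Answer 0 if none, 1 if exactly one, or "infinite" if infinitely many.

1

Row reduce the augmented matrix [M | b].
R2 ← R2 + (5/2)·R1: [0, 31/2, 3, -9, -7/2, -2]
R3 ← R3 − (3)·R1: [0, -15, -2, 9, 1, 10]
R4 ← R4 + R1: [0, 3, -2, 3, -1, 2]
R5 ← R5 + R1: [0, 3, 2, -6, 4, -14]
R3 ← R3 + (30/31)·R2: [0, 0, 28/31, 9/31, -74/31, 250/31]
R4 ← R4 − (6/31)·R2: [0, 0, -80/31, 147/31, -10/31, 74/31]
R5 ← R5 − (6/31)·R2: [0, 0, 44/31, -132/31, 145/31, -422/31]
R4 ← R4 + (20/7)·R3: [0, 0, 0, 39/7, -50/7, 178/7]
R5 ← R5 − (11/7)·R3: [0, 0, 0, -33/7, 59/7, -184/7]
R5 ← R5 + (11/13)·R4: [0, 0, 0, 0, 31/13, -62/13]
The echelon form has 5 nonzero rows, and every pivot lies in the first 5 columns, so rank(M) = rank([M|b]) = 5.
The system is consistent.
rank = 5 = number of unknowns, so the solution is unique.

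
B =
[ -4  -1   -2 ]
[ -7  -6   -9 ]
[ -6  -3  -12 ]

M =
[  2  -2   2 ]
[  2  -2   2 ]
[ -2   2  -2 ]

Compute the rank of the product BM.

First compute BM:
[[ -6,   6,  -6],
 [ -8,   8,  -8],
 [  6,  -6,   6]]
Now row reduce the product.
R2 ← R2 − (4/3)·R1: [0, 0, 0]
R3 ← R3 + R1: [0, 0, 0]
1 nonzero row, so rank(BM) = 1.

1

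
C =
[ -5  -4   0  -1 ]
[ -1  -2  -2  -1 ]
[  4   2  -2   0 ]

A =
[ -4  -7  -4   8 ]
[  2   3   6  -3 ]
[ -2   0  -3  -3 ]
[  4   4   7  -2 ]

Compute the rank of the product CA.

First compute CA:
[[  8,  19, -11, -26],
 [  0,  -3,  -9,   6],
 [ -8, -22,   2,  32]]
Now row reduce the product.
R3 ← R3 + R1: [0, -3, -9, 6]
R3 ← R3 − R2: [0, 0, 0, 0]
2 nonzero rows, so rank(CA) = 2.

2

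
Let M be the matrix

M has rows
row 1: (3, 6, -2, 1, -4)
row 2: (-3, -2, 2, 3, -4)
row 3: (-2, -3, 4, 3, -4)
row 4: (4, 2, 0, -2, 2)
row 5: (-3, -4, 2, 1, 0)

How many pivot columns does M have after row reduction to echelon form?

3

Row reduce to echelon form.
R2 ← R2 + R1: [0, 4, 0, 4, -8]
R3 ← R3 + (2/3)·R1: [0, 1, 8/3, 11/3, -20/3]
R4 ← R4 − (4/3)·R1: [0, -6, 8/3, -10/3, 22/3]
R5 ← R5 + R1: [0, 2, 0, 2, -4]
R3 ← R3 − (1/4)·R2: [0, 0, 8/3, 8/3, -14/3]
R4 ← R4 + (3/2)·R2: [0, 0, 8/3, 8/3, -14/3]
R5 ← R5 − (1/2)·R2: [0, 0, 0, 0, 0]
R4 ← R4 − R3: [0, 0, 0, 0, 0]
Echelon form has 3 nonzero rows, so rank(M) = 3.
Each nonzero row contributes one pivot column: 3 pivot columns.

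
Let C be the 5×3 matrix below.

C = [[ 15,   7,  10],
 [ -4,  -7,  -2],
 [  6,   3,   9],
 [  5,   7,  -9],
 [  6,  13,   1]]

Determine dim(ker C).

0

Row reduce to echelon form.
R2 ← R2 + (4/15)·R1: [0, -77/15, 2/3]
R3 ← R3 − (2/5)·R1: [0, 1/5, 5]
R4 ← R4 − (1/3)·R1: [0, 14/3, -37/3]
R5 ← R5 − (2/5)·R1: [0, 51/5, -3]
R3 ← R3 + (3/77)·R2: [0, 0, 387/77]
R4 ← R4 + (10/11)·R2: [0, 0, -129/11]
R5 ← R5 + (153/77)·R2: [0, 0, -129/77]
R4 ← R4 + (7/3)·R3: [0, 0, 0]
R5 ← R5 + (1/3)·R3: [0, 0, 0]
3 nonzero rows, so rank(C) = 3.
C has 3 columns; by rank–nullity, nullity = 3 − 3 = 0.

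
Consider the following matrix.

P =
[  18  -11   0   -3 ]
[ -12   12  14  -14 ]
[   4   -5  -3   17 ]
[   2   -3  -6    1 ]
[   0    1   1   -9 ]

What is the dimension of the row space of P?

Row reduce to echelon form.
R2 ← R2 + (2/3)·R1: [0, 14/3, 14, -16]
R3 ← R3 − (2/9)·R1: [0, -23/9, -3, 53/3]
R4 ← R4 − (1/9)·R1: [0, -16/9, -6, 4/3]
R3 ← R3 + (23/42)·R2: [0, 0, 14/3, 187/21]
R4 ← R4 + (8/21)·R2: [0, 0, -2/3, -100/21]
R5 ← R5 − (3/14)·R2: [0, 0, -2, -39/7]
R4 ← R4 + (1/7)·R3: [0, 0, 0, -171/49]
R5 ← R5 + (3/7)·R3: [0, 0, 0, -86/49]
R5 ← R5 − (86/171)·R4: [0, 0, 0, 0]
Echelon form has 4 nonzero rows, so rank(P) = 4.
The row space has dimension equal to the rank: 4.

4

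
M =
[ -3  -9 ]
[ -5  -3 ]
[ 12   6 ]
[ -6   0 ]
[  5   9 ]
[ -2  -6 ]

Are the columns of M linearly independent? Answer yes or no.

Row reduce M to echelon form.
R2 ← R2 − (5/3)·R1: [0, 12]
R3 ← R3 + (4)·R1: [0, -30]
R4 ← R4 − (2)·R1: [0, 18]
R5 ← R5 + (5/3)·R1: [0, -6]
R6 ← R6 − (2/3)·R1: [0, 0]
R3 ← R3 + (5/2)·R2: [0, 0]
R4 ← R4 − (3/2)·R2: [0, 0]
R5 ← R5 + (1/2)·R2: [0, 0]
2 pivots among 2 columns.
Every column is a pivot column, so the columns are linearly independent.

yes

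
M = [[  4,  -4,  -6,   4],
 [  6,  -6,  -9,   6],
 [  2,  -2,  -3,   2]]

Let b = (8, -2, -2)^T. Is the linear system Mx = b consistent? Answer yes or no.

Row reduce the augmented matrix [M | b].
R2 ← R2 − (3/2)·R1: [0, 0, 0, 0, -14]
R3 ← R3 − (1/2)·R1: [0, 0, 0, 0, -6]
R3 ← R3 − (3/7)·R2: [0, 0, 0, 0, 0]
The echelon form has 2 nonzero rows; the last pivot sits in the augmented column, so rank(M) = 1 but rank([M|b]) = 2.
Since the ranks differ, the system is inconsistent.

no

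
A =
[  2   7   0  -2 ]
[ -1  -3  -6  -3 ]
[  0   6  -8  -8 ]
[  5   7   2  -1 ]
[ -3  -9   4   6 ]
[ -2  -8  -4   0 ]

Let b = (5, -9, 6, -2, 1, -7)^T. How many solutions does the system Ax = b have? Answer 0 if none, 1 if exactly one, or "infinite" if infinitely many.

Row reduce the augmented matrix [A | b].
R2 ← R2 + (1/2)·R1: [0, 1/2, -6, -4, -13/2]
R4 ← R4 − (5/2)·R1: [0, -21/2, 2, 4, -29/2]
R5 ← R5 + (3/2)·R1: [0, 3/2, 4, 3, 17/2]
R6 ← R6 + R1: [0, -1, -4, -2, -2]
R3 ← R3 − (12)·R2: [0, 0, 64, 40, 84]
R4 ← R4 + (21)·R2: [0, 0, -124, -80, -151]
R5 ← R5 − (3)·R2: [0, 0, 22, 15, 28]
R6 ← R6 + (2)·R2: [0, 0, -16, -10, -15]
R4 ← R4 + (31/16)·R3: [0, 0, 0, -5/2, 47/4]
R5 ← R5 − (11/32)·R3: [0, 0, 0, 5/4, -7/8]
R6 ← R6 + (1/4)·R3: [0, 0, 0, 0, 6]
R5 ← R5 + (1/2)·R4: [0, 0, 0, 0, 5]
R6 ← R6 − (6/5)·R5: [0, 0, 0, 0, 0]
The echelon form has 5 nonzero rows; the last pivot sits in the augmented column, so rank(A) = 4 but rank([A|b]) = 5.
Since the ranks differ, the system is inconsistent.
It has no solutions.

0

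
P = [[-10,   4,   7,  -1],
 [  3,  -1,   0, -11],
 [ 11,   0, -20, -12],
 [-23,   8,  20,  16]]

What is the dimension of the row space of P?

4

Row reduce to echelon form.
R2 ← R2 + (3/10)·R1: [0, 1/5, 21/10, -113/10]
R3 ← R3 + (11/10)·R1: [0, 22/5, -123/10, -131/10]
R4 ← R4 − (23/10)·R1: [0, -6/5, 39/10, 183/10]
R3 ← R3 − (22)·R2: [0, 0, -117/2, 471/2]
R4 ← R4 + (6)·R2: [0, 0, 33/2, -99/2]
R4 ← R4 + (11/39)·R3: [0, 0, 0, 220/13]
Echelon form has 4 nonzero rows, so rank(P) = 4.
The row space has dimension equal to the rank: 4.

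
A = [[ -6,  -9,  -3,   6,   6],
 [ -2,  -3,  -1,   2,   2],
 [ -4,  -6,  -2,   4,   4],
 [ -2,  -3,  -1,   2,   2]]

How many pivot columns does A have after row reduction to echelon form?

Row reduce to echelon form.
R2 ← R2 − (1/3)·R1: [0, 0, 0, 0, 0]
R3 ← R3 − (2/3)·R1: [0, 0, 0, 0, 0]
R4 ← R4 − (1/3)·R1: [0, 0, 0, 0, 0]
Echelon form has 1 nonzero row, so rank(A) = 1.
Each nonzero row contributes one pivot column: 1 pivot columns.

1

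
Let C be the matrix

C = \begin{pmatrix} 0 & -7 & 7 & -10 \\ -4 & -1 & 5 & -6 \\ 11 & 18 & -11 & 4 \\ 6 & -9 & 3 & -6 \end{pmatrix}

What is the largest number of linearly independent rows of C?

3

Row reduce to echelon form.
Swap R1 ↔ R2
R3 ← R3 + (11/4)·R1: [0, 61/4, 11/4, -25/2]
R4 ← R4 + (3/2)·R1: [0, -21/2, 21/2, -15]
R3 ← R3 + (61/28)·R2: [0, 0, 18, -240/7]
R4 ← R4 − (3/2)·R2: [0, 0, 0, 0]
Echelon form has 3 nonzero rows, so rank(C) = 3.
The rank gives the maximum number of linearly independent rows: 3.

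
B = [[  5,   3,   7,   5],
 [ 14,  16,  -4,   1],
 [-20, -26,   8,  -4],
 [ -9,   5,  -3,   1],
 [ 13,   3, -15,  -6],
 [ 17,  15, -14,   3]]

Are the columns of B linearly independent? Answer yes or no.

yes

Row reduce B to echelon form.
R2 ← R2 − (14/5)·R1: [0, 38/5, -118/5, -13]
R3 ← R3 + (4)·R1: [0, -14, 36, 16]
R4 ← R4 + (9/5)·R1: [0, 52/5, 48/5, 10]
R5 ← R5 − (13/5)·R1: [0, -24/5, -166/5, -19]
R6 ← R6 − (17/5)·R1: [0, 24/5, -189/5, -14]
R3 ← R3 + (35/19)·R2: [0, 0, -142/19, -151/19]
R4 ← R4 − (26/19)·R2: [0, 0, 796/19, 528/19]
R5 ← R5 + (12/19)·R2: [0, 0, -914/19, -517/19]
R6 ← R6 − (12/19)·R2: [0, 0, -435/19, -110/19]
R4 ← R4 + (398/71)·R3: [0, 0, 0, -1190/71]
R5 ← R5 − (457/71)·R3: [0, 0, 0, 1700/71]
R6 ← R6 − (435/142)·R3: [0, 0, 0, 2635/142]
R5 ← R5 + (10/7)·R4: [0, 0, 0, 0]
R6 ← R6 + (31/28)·R4: [0, 0, 0, 0]
4 pivots among 4 columns.
Every column is a pivot column, so the columns are linearly independent.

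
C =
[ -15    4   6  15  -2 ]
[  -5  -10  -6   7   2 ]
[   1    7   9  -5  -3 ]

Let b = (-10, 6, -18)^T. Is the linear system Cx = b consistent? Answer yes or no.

yes

Row reduce the augmented matrix [C | b].
R2 ← R2 − (1/3)·R1: [0, -34/3, -8, 2, 8/3, 28/3]
R3 ← R3 + (1/15)·R1: [0, 109/15, 47/5, -4, -47/15, -56/3]
R3 ← R3 + (109/170)·R2: [0, 0, 363/85, -231/85, -121/85, -1078/85]
The echelon form has 3 nonzero rows, and every pivot lies in the first 5 columns, so rank(C) = rank([C|b]) = 3.
The system is consistent.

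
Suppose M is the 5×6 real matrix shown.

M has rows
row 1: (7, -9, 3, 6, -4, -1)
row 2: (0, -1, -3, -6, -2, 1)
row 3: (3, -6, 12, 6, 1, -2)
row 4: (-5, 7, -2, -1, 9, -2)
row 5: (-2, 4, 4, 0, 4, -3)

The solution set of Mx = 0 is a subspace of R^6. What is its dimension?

1

Row reduce to echelon form.
R3 ← R3 − (3/7)·R1: [0, -15/7, 75/7, 24/7, 19/7, -11/7]
R4 ← R4 + (5/7)·R1: [0, 4/7, 1/7, 23/7, 43/7, -19/7]
R5 ← R5 + (2/7)·R1: [0, 10/7, 34/7, 12/7, 20/7, -23/7]
R3 ← R3 − (15/7)·R2: [0, 0, 120/7, 114/7, 7, -26/7]
R4 ← R4 + (4/7)·R2: [0, 0, -11/7, -1/7, 5, -15/7]
R5 ← R5 + (10/7)·R2: [0, 0, 4/7, -48/7, 0, -13/7]
R4 ← R4 + (11/120)·R3: [0, 0, 0, 27/20, 677/120, -149/60]
R5 ← R5 − (1/30)·R3: [0, 0, 0, -37/5, -7/30, -26/15]
R5 ← R5 + (148/27)·R4: [0, 0, 0, 0, 2486/81, -1243/81]
5 nonzero rows, so rank(M) = 5.
M has 6 columns; by rank–nullity, nullity = 6 − 5 = 1.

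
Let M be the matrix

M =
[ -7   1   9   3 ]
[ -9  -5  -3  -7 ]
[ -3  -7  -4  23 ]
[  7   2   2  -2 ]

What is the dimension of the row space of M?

4

Row reduce to echelon form.
R2 ← R2 − (9/7)·R1: [0, -44/7, -102/7, -76/7]
R3 ← R3 − (3/7)·R1: [0, -52/7, -55/7, 152/7]
R4 ← R4 + R1: [0, 3, 11, 1]
R3 ← R3 − (13/11)·R2: [0, 0, 103/11, 380/11]
R4 ← R4 + (21/44)·R2: [0, 0, 89/22, -46/11]
R4 ← R4 − (89/206)·R3: [0, 0, 0, -1968/103]
Echelon form has 4 nonzero rows, so rank(M) = 4.
The row space has dimension equal to the rank: 4.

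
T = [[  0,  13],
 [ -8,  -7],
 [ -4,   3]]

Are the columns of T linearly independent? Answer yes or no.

yes

Row reduce T to echelon form.
Swap R1 ↔ R2
R3 ← R3 − (1/2)·R1: [0, 13/2]
R3 ← R3 − (1/2)·R2: [0, 0]
2 pivots among 2 columns.
Every column is a pivot column, so the columns are linearly independent.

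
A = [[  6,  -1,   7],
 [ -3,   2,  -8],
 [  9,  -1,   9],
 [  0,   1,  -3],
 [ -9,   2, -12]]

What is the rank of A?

Row reduce to echelon form.
R2 ← R2 + (1/2)·R1: [0, 3/2, -9/2]
R3 ← R3 − (3/2)·R1: [0, 1/2, -3/2]
R5 ← R5 + (3/2)·R1: [0, 1/2, -3/2]
R3 ← R3 − (1/3)·R2: [0, 0, 0]
R4 ← R4 − (2/3)·R2: [0, 0, 0]
R5 ← R5 − (1/3)·R2: [0, 0, 0]
Echelon form has 2 nonzero rows, so rank(A) = 2.

2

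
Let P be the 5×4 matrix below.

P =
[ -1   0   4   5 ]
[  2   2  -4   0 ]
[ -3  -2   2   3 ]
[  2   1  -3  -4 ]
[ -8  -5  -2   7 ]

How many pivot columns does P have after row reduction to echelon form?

3

Row reduce to echelon form.
R2 ← R2 + (2)·R1: [0, 2, 4, 10]
R3 ← R3 − (3)·R1: [0, -2, -10, -12]
R4 ← R4 + (2)·R1: [0, 1, 5, 6]
R5 ← R5 − (8)·R1: [0, -5, -34, -33]
R3 ← R3 + R2: [0, 0, -6, -2]
R4 ← R4 − (1/2)·R2: [0, 0, 3, 1]
R5 ← R5 + (5/2)·R2: [0, 0, -24, -8]
R4 ← R4 + (1/2)·R3: [0, 0, 0, 0]
R5 ← R5 − (4)·R3: [0, 0, 0, 0]
Echelon form has 3 nonzero rows, so rank(P) = 3.
Each nonzero row contributes one pivot column: 3 pivot columns.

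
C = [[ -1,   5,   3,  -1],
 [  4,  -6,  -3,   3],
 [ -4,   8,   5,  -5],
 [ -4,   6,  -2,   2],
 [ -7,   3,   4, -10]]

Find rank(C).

4

Row reduce to echelon form.
R2 ← R2 + (4)·R1: [0, 14, 9, -1]
R3 ← R3 − (4)·R1: [0, -12, -7, -1]
R4 ← R4 − (4)·R1: [0, -14, -14, 6]
R5 ← R5 − (7)·R1: [0, -32, -17, -3]
R3 ← R3 + (6/7)·R2: [0, 0, 5/7, -13/7]
R4 ← R4 + R2: [0, 0, -5, 5]
R5 ← R5 + (16/7)·R2: [0, 0, 25/7, -37/7]
R4 ← R4 + (7)·R3: [0, 0, 0, -8]
R5 ← R5 − (5)·R3: [0, 0, 0, 4]
R5 ← R5 + (1/2)·R4: [0, 0, 0, 0]
Echelon form has 4 nonzero rows, so rank(C) = 4.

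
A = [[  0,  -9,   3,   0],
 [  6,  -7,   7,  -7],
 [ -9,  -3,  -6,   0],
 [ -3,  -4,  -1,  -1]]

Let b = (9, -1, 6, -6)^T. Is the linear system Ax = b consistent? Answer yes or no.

Row reduce the augmented matrix [A | b].
Swap R1 ↔ R2
R3 ← R3 + (3/2)·R1: [0, -27/2, 9/2, -21/2, 9/2]
R4 ← R4 + (1/2)·R1: [0, -15/2, 5/2, -9/2, -13/2]
R3 ← R3 − (3/2)·R2: [0, 0, 0, -21/2, -9]
R4 ← R4 − (5/6)·R2: [0, 0, 0, -9/2, -14]
R4 ← R4 − (3/7)·R3: [0, 0, 0, 0, -71/7]
The echelon form has 4 nonzero rows; the last pivot sits in the augmented column, so rank(A) = 3 but rank([A|b]) = 4.
Since the ranks differ, the system is inconsistent.

no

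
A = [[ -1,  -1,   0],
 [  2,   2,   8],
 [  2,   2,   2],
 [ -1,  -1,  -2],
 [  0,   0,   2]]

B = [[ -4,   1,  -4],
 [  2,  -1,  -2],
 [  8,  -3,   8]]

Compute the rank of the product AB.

First compute AB:
[[  2,   0,   6],
 [ 60, -24,  52],
 [ 12,  -6,   4],
 [-14,   6, -10],
 [ 16,  -6,  16]]
Now row reduce the product.
R2 ← R2 − (30)·R1: [0, -24, -128]
R3 ← R3 − (6)·R1: [0, -6, -32]
R4 ← R4 + (7)·R1: [0, 6, 32]
R5 ← R5 − (8)·R1: [0, -6, -32]
R3 ← R3 − (1/4)·R2: [0, 0, 0]
R4 ← R4 + (1/4)·R2: [0, 0, 0]
R5 ← R5 − (1/4)·R2: [0, 0, 0]
2 nonzero rows, so rank(AB) = 2.

2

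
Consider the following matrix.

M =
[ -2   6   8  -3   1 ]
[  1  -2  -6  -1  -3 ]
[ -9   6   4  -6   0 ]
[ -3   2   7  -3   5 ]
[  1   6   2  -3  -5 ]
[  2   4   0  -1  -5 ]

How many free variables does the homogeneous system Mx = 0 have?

1

Row reduce to echelon form.
R2 ← R2 + (1/2)·R1: [0, 1, -2, -5/2, -5/2]
R3 ← R3 − (9/2)·R1: [0, -21, -32, 15/2, -9/2]
R4 ← R4 − (3/2)·R1: [0, -7, -5, 3/2, 7/2]
R5 ← R5 + (1/2)·R1: [0, 9, 6, -9/2, -9/2]
R6 ← R6 + R1: [0, 10, 8, -4, -4]
R3 ← R3 + (21)·R2: [0, 0, -74, -45, -57]
R4 ← R4 + (7)·R2: [0, 0, -19, -16, -14]
R5 ← R5 − (9)·R2: [0, 0, 24, 18, 18]
R6 ← R6 − (10)·R2: [0, 0, 28, 21, 21]
R4 ← R4 − (19/74)·R3: [0, 0, 0, -329/74, 47/74]
R5 ← R5 + (12/37)·R3: [0, 0, 0, 126/37, -18/37]
R6 ← R6 + (14/37)·R3: [0, 0, 0, 147/37, -21/37]
R5 ← R5 + (36/47)·R4: [0, 0, 0, 0, 0]
R6 ← R6 + (42/47)·R4: [0, 0, 0, 0, 0]
4 nonzero rows, so rank(M) = 4.
M has 5 columns; by rank–nullity, nullity = 5 − 4 = 1.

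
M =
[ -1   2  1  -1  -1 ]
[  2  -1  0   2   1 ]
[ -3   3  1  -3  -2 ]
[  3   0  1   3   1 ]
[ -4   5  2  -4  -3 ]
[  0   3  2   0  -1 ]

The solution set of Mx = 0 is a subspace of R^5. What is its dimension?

Row reduce to echelon form.
R2 ← R2 + (2)·R1: [0, 3, 2, 0, -1]
R3 ← R3 − (3)·R1: [0, -3, -2, 0, 1]
R4 ← R4 + (3)·R1: [0, 6, 4, 0, -2]
R5 ← R5 − (4)·R1: [0, -3, -2, 0, 1]
R3 ← R3 + R2: [0, 0, 0, 0, 0]
R4 ← R4 − (2)·R2: [0, 0, 0, 0, 0]
R5 ← R5 + R2: [0, 0, 0, 0, 0]
R6 ← R6 − R2: [0, 0, 0, 0, 0]
2 nonzero rows, so rank(M) = 2.
M has 5 columns; by rank–nullity, nullity = 5 − 2 = 3.

3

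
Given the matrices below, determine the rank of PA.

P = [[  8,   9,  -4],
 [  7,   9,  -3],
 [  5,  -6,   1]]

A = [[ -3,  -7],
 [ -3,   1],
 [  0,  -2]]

2

First compute PA:
[[-51, -39],
 [-48, -34],
 [  3, -43]]
Now row reduce the product.
R2 ← R2 − (16/17)·R1: [0, 46/17]
R3 ← R3 + (1/17)·R1: [0, -770/17]
R3 ← R3 + (385/23)·R2: [0, 0]
2 nonzero rows, so rank(PA) = 2.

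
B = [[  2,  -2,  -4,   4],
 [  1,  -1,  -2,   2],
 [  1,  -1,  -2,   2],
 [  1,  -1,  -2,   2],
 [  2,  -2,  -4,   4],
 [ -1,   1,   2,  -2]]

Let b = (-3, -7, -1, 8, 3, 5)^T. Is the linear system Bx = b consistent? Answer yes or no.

Row reduce the augmented matrix [B | b].
R2 ← R2 − (1/2)·R1: [0, 0, 0, 0, -11/2]
R3 ← R3 − (1/2)·R1: [0, 0, 0, 0, 1/2]
R4 ← R4 − (1/2)·R1: [0, 0, 0, 0, 19/2]
R5 ← R5 − R1: [0, 0, 0, 0, 6]
R6 ← R6 + (1/2)·R1: [0, 0, 0, 0, 7/2]
R3 ← R3 + (1/11)·R2: [0, 0, 0, 0, 0]
R4 ← R4 + (19/11)·R2: [0, 0, 0, 0, 0]
R5 ← R5 + (12/11)·R2: [0, 0, 0, 0, 0]
R6 ← R6 + (7/11)·R2: [0, 0, 0, 0, 0]
The echelon form has 2 nonzero rows; the last pivot sits in the augmented column, so rank(B) = 1 but rank([B|b]) = 2.
Since the ranks differ, the system is inconsistent.

no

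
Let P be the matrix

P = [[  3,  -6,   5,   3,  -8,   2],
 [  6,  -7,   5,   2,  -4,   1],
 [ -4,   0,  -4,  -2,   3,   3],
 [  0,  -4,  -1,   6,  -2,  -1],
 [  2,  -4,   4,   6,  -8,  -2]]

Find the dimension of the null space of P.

1

Row reduce to echelon form.
R2 ← R2 − (2)·R1: [0, 5, -5, -4, 12, -3]
R3 ← R3 + (4/3)·R1: [0, -8, 8/3, 2, -23/3, 17/3]
R5 ← R5 − (2/3)·R1: [0, 0, 2/3, 4, -8/3, -10/3]
R3 ← R3 + (8/5)·R2: [0, 0, -16/3, -22/5, 173/15, 13/15]
R4 ← R4 + (4/5)·R2: [0, 0, -5, 14/5, 38/5, -17/5]
R4 ← R4 − (15/16)·R3: [0, 0, 0, 277/40, -257/80, -337/80]
R5 ← R5 + (1/8)·R3: [0, 0, 0, 69/20, -49/40, -129/40]
R5 ← R5 − (138/277)·R4: [0, 0, 0, 0, 104/277, -312/277]
5 nonzero rows, so rank(P) = 5.
P has 6 columns; by rank–nullity, nullity = 6 − 5 = 1.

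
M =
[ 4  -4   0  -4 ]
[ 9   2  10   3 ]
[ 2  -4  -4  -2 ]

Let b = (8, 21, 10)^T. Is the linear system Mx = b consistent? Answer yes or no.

Row reduce the augmented matrix [M | b].
R2 ← R2 − (9/4)·R1: [0, 11, 10, 12, 3]
R3 ← R3 − (1/2)·R1: [0, -2, -4, 0, 6]
R3 ← R3 + (2/11)·R2: [0, 0, -24/11, 24/11, 72/11]
The echelon form has 3 nonzero rows, and every pivot lies in the first 4 columns, so rank(M) = rank([M|b]) = 3.
The system is consistent.

yes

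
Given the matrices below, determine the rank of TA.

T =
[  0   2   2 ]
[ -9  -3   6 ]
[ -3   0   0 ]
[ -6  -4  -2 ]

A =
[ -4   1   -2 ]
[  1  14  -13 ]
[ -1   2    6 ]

First compute TA:
[[  0,  32, -14],
 [ 27, -39,  93],
 [ 12,  -3,   6],
 [ 22, -66,  52]]
Now row reduce the product.
Swap R1 ↔ R2
R3 ← R3 − (4/9)·R1: [0, 43/3, -106/3]
R4 ← R4 − (22/27)·R1: [0, -308/9, -214/9]
R3 ← R3 − (43/96)·R2: [0, 0, -465/16]
R4 ← R4 + (77/72)·R2: [0, 0, -155/4]
R4 ← R4 − (4/3)·R3: [0, 0, 0]
3 nonzero rows, so rank(TA) = 3.

3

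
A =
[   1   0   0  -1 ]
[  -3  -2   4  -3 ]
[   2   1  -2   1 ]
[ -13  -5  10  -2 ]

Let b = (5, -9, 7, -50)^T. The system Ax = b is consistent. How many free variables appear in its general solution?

2

Row reduce the augmented matrix [A | b].
R2 ← R2 + (3)·R1: [0, -2, 4, -6, 6]
R3 ← R3 − (2)·R1: [0, 1, -2, 3, -3]
R4 ← R4 + (13)·R1: [0, -5, 10, -15, 15]
R3 ← R3 + (1/2)·R2: [0, 0, 0, 0, 0]
R4 ← R4 − (5/2)·R2: [0, 0, 0, 0, 0]
The echelon form has 2 nonzero rows, and every pivot lies in the first 4 columns, so rank(A) = rank([A|b]) = 2.
The system is consistent.
Free variables = (unknowns) − (rank) = 4 − 2 = 2.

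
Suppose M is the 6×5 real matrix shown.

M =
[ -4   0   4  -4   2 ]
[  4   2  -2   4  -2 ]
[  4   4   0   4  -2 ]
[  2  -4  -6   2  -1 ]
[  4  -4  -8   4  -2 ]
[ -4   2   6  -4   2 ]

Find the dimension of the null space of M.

Row reduce to echelon form.
R2 ← R2 + R1: [0, 2, 2, 0, 0]
R3 ← R3 + R1: [0, 4, 4, 0, 0]
R4 ← R4 + (1/2)·R1: [0, -4, -4, 0, 0]
R5 ← R5 + R1: [0, -4, -4, 0, 0]
R6 ← R6 − R1: [0, 2, 2, 0, 0]
R3 ← R3 − (2)·R2: [0, 0, 0, 0, 0]
R4 ← R4 + (2)·R2: [0, 0, 0, 0, 0]
R5 ← R5 + (2)·R2: [0, 0, 0, 0, 0]
R6 ← R6 − R2: [0, 0, 0, 0, 0]
2 nonzero rows, so rank(M) = 2.
M has 5 columns; by rank–nullity, nullity = 5 − 2 = 3.

3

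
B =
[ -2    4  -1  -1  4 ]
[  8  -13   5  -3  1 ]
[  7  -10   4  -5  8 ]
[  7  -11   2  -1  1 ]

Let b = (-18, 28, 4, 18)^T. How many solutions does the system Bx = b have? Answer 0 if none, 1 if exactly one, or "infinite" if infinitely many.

Row reduce the augmented matrix [B | b].
R2 ← R2 + (4)·R1: [0, 3, 1, -7, 17, -44]
R3 ← R3 + (7/2)·R1: [0, 4, 1/2, -17/2, 22, -59]
R4 ← R4 + (7/2)·R1: [0, 3, -3/2, -9/2, 15, -45]
R3 ← R3 − (4/3)·R2: [0, 0, -5/6, 5/6, -2/3, -1/3]
R4 ← R4 − R2: [0, 0, -5/2, 5/2, -2, -1]
R4 ← R4 − (3)·R3: [0, 0, 0, 0, 0, 0]
The echelon form has 3 nonzero rows, and every pivot lies in the first 5 columns, so rank(B) = rank([B|b]) = 3.
The system is consistent.
rank = 3 < 5 unknowns, so there are infinitely many solutions.

infinite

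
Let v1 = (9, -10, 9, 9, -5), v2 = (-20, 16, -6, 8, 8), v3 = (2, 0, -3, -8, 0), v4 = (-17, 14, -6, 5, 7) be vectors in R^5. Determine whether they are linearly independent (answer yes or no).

Form the matrix with these vectors as rows and row reduce.
R2 ← R2 + (20/9)·R1: [0, -56/9, 14, 28, -28/9]
R3 ← R3 − (2/9)·R1: [0, 20/9, -5, -10, 10/9]
R4 ← R4 + (17/9)·R1: [0, -44/9, 11, 22, -22/9]
R3 ← R3 + (5/14)·R2: [0, 0, 0, 0, 0]
R4 ← R4 − (11/14)·R2: [0, 0, 0, 0, 0]
2 nonzero rows, so the 4 vectors span a space of dimension 2.
Since 2 < 4, the vectors are linearly dependent.

no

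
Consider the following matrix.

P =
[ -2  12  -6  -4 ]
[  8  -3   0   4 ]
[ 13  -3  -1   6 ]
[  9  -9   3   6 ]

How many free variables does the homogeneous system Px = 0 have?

Row reduce to echelon form.
R2 ← R2 + (4)·R1: [0, 45, -24, -12]
R3 ← R3 + (13/2)·R1: [0, 75, -40, -20]
R4 ← R4 + (9/2)·R1: [0, 45, -24, -12]
R3 ← R3 − (5/3)·R2: [0, 0, 0, 0]
R4 ← R4 − R2: [0, 0, 0, 0]
2 nonzero rows, so rank(P) = 2.
P has 4 columns; by rank–nullity, nullity = 4 − 2 = 2.

2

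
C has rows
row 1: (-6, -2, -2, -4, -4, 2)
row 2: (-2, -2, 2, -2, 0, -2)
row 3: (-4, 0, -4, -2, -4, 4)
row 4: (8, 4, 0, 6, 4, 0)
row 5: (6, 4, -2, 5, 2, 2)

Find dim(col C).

Row reduce to echelon form.
R2 ← R2 − (1/3)·R1: [0, -4/3, 8/3, -2/3, 4/3, -8/3]
R3 ← R3 − (2/3)·R1: [0, 4/3, -8/3, 2/3, -4/3, 8/3]
R4 ← R4 + (4/3)·R1: [0, 4/3, -8/3, 2/3, -4/3, 8/3]
R5 ← R5 + R1: [0, 2, -4, 1, -2, 4]
R3 ← R3 + R2: [0, 0, 0, 0, 0, 0]
R4 ← R4 + R2: [0, 0, 0, 0, 0, 0]
R5 ← R5 + (3/2)·R2: [0, 0, 0, 0, 0, 0]
Echelon form has 2 nonzero rows, so rank(C) = 2.
The column space has dimension equal to the rank: 2.

2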